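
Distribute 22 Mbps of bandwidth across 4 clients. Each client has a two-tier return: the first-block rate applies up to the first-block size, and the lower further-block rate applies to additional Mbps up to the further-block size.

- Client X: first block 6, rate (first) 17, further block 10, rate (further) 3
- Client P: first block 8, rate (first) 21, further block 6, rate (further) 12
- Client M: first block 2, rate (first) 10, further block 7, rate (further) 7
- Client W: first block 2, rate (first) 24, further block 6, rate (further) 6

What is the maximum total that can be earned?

390

Rank every tier by rate: Client W/tier1 24 > Client P/tier1 21 > Client X/tier1 17 > Client P/tier2 12 > Client M/tier1 10 > Client M/tier2 7 > Client W/tier2 6 > Client X/tier2 3.
Fill Client W tier1 block (2 at 24) — 20 left.
Client P/tier1 (21): +8 — 12 left.
Fill Client X tier1 block (6 at 17) — 6 left.
Client P/tier2 (12): +6 — 0 left.
Total = 24×2 + 21×8 + 17×6 + 12×6 = 390.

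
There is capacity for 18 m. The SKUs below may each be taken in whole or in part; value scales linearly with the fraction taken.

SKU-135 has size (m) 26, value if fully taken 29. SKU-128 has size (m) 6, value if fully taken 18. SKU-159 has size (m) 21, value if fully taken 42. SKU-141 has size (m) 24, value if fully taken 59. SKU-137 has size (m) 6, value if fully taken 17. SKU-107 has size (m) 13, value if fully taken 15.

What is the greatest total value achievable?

49.75

Sort by value density: SKU-128 18/6≈3, SKU-137 17/6≈2.83, SKU-141 59/24≈2.46, SKU-159 42/21≈2, SKU-107 15/13≈1.15, SKU-135 29/26≈1.12.
SKU-128: take in full, 6 m for value 18 ; 12 left.
All 6 m of SKU-137 fit (value 17) ; 6 remain.
Fill the last 6 m with part of SKU-141: 6/24 of it earns 14.75.
Total value = 49.75.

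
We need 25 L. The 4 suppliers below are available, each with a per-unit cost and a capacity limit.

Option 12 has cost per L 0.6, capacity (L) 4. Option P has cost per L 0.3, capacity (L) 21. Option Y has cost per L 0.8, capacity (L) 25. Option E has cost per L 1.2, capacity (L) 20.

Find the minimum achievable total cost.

8.7

Cheapest first:
Take 21 from Option P at 0.3 ; need 4 more.
Take 4 from Option 12 at 0.6 ; need 0 more.
Option Y, Option E: unused.
Cost = 21×0.3 + 4×0.6 = 8.7.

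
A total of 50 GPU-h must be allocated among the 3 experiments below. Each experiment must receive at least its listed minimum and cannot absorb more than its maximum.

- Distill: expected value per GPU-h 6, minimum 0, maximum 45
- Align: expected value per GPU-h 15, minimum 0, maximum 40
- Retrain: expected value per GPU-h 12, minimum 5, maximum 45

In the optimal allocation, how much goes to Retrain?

Meeting every minimum uses 0+0+5 = 5 GPU-h, leaving 45.
Highest expected value per GPU-h first: Align 15 > Retrain 12 > Distill 6.
Align: +40 to 40 (cap) ; 5 left.
Retrain has room for 40 more but only 5 remain, so it gets 10.

10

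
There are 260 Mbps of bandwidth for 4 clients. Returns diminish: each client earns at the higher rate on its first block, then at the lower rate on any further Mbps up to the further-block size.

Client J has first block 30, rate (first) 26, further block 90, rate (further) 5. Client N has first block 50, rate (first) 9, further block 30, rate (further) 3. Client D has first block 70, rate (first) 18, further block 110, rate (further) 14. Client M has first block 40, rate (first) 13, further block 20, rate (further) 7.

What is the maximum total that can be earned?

4190

Order all 8 blocks by rate: Client J/first 26 > Client D/first 18 > Client D/second 14 > Client M/first 13 > Client N/first 9 > Client M/second 7 > Client J/second 5 > Client N/second 3.
Client J/first (26): +30 → 230 left.
Client D/first (18): +70 → 160 left.
Client D second at 14: fill all 110 → 50 left.
Fill Client M first block (40 at 13) → 10 left.
Client N first at 9: only 10 left, fill 10.
Total = 26×30 + 18×70 + 14×110 + 13×40 + 9×10 = 4190.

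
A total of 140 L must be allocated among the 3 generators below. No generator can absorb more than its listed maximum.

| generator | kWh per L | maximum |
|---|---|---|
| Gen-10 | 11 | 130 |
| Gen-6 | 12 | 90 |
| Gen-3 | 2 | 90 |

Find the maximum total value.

1630

Rank by kWh per L: Gen-6 12 > Gen-10 11 > Gen-3 2.
Give Gen-6 90 to hit its cap of 90 ; 50 left.
Gen-10: +50 (room for 130) → 50. Pool exhausted.
Total = 11×50 + 12×90 = 1630.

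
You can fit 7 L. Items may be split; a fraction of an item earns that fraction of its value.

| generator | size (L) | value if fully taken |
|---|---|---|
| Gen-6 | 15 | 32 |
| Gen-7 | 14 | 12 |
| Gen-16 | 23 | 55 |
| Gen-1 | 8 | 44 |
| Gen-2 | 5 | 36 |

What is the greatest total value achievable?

47

Rank by value-to-size ratio: Gen-2 36/5≈7.2, Gen-1 44/8≈5.5, Gen-16 55/23≈2.39, Gen-6 32/15≈2.13, Gen-7 12/14≈0.857.
Take all of Gen-2 (5 L, value 36) → 2 L left.
Fill the last 2 L with part of Gen-1: 2/8 of it earns 11.
Total value = 47.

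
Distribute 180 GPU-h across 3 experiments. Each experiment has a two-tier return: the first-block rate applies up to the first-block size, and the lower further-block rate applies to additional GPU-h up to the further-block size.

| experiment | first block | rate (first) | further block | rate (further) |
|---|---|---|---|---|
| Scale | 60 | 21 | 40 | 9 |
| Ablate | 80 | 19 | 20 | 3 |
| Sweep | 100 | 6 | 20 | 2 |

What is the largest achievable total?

3140

Treat each block as its own option and order by rate: Scale/T1 21 > Ablate/T1 19 > Scale/T2 9 > Sweep/T1 6 > Ablate/T2 3 > Sweep/T2 2.
Fill Scale T1 block (60 at 21) — 120 left.
Ablate T1 at 19: fill all 80 — 40 left.
Scale/T2 (9): +40 — 0 left.
Total = 21×60 + 19×80 + 9×40 = 3140.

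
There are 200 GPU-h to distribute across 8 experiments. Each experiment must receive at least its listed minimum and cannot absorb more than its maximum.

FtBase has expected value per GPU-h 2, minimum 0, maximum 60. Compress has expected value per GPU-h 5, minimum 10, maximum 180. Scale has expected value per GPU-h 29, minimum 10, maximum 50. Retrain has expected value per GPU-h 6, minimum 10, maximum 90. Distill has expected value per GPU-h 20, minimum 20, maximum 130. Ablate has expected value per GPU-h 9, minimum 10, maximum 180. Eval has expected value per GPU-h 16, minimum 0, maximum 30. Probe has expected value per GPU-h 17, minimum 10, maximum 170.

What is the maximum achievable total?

4020

Meeting every minimum uses 0+10+10+10+20+10+0+10 = 70 GPU-h, leaving 130.
Order the experiments by expected value per GPU-h: Scale 29 > Distill 20 > Probe 17 > Eval 16 > Ablate 9 > Retrain 6 > Compress 5 > FtBase 2.
Give Scale 40 more to hit its cap of 50 → 90 left.
Distill has room for 110 more but only 90 remain, so it gets 110.
Total = 5×10 + 29×50 + 6×10 + 20×110 + 9×10 + 17×10 = 4020.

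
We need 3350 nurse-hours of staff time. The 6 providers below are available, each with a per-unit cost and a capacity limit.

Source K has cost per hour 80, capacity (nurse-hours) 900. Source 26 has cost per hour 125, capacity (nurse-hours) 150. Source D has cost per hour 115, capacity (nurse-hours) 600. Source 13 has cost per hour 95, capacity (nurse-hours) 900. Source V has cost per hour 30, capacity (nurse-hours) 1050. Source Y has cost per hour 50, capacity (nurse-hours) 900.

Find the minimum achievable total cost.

Fill from the cheapest provider first.
Source V at 30: take all 1050 nurse-hours — 2300 still needed.
Source Y (50): use full 900 — 1400 nurse-hours to go.
Source K at 80: take all 900 nurse-hours — 500 still needed.
Take 500 from Source 13 at 95 to finish.
Source D, Source 26: unused.
Cost = 1050×30 + 900×50 + 900×80 + 500×95 = 196000.

196000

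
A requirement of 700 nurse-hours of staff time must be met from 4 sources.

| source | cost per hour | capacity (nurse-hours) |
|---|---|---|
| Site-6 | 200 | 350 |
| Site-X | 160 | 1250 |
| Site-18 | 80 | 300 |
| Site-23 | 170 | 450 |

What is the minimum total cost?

Fill from the cheapest source first.
Site-18 (80): use full 300 ; 400 nurse-hours to go.
Site-X at 160: take 400 of its 1250 ; requirement met.
Site-23, Site-6: unused.
Cost = 300×80 + 400×160 = 88000.

88000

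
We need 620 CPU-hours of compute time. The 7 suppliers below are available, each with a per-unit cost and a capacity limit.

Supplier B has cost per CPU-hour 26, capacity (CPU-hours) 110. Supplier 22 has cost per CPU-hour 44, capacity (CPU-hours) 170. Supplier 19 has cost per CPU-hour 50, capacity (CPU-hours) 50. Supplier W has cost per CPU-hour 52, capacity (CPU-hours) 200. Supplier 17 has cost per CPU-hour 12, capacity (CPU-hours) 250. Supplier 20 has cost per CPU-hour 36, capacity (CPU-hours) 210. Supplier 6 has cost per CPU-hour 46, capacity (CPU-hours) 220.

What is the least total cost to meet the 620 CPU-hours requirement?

15620

Fill from the cheapest supplier first.
Supplier 17 (12): use full 250 — 370 CPU-hours to go.
Take 110 from Supplier B at 26 — need 260 more.
Supplier 20 (36): use full 210 — 50 CPU-hours to go.
Supplier 22 at 44: take 50 of its 170 — requirement met.
Supplier 6, Supplier 19, Supplier W: unused.
Cost = 250×12 + 110×26 + 210×36 + 50×44 = 15620.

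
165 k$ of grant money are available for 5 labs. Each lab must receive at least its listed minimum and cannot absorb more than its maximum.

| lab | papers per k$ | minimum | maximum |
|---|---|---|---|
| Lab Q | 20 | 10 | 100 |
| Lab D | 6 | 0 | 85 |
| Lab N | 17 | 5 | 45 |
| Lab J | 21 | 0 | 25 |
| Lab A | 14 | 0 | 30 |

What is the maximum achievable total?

3205

Meeting every minimum uses 10+0+5+0+0 = 15 k$, leaving 150.
Order the labs by papers per k$: Lab J 21 > Lab Q 20 > Lab N 17 > Lab A 14 > Lab D 6.
Give Lab J 25 more to hit its cap of 25 → 125 left.
Lab Q takes 90 more to reach its cap of 100 → 35 left.
Only 35 left; Lab N takes them to reach 40.
Total = 20×100 + 17×40 + 21×25 = 3205.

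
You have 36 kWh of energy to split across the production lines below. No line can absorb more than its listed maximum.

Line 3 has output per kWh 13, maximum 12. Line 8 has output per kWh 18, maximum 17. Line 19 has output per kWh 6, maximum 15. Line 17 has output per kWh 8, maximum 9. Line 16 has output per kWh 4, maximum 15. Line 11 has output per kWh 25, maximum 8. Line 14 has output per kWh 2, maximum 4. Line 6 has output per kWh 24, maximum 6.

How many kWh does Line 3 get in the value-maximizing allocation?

5

Rank by output per kWh: Line 11 25 > Line 6 24 > Line 8 18 > Line 3 13 > Line 17 8 > Line 19 6 > Line 16 4 > Line 14 2.
Give Line 11 8 to hit its cap of 8 — 28 left.
Give Line 6 6 to hit its cap of 6 — 22 left.
Line 8: +17 to 17 (cap) — 5 left.
Line 3: +5 (room for 12) → 5. Pool exhausted.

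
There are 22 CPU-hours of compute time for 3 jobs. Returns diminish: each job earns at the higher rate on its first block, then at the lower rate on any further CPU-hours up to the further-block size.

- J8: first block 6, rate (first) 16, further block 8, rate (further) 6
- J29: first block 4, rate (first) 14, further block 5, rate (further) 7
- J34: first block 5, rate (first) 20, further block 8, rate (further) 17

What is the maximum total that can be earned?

374

Treat each block as its own option and order by rate: J34/first 20 > J34/second 17 > J8/first 16 > J29/first 14 > J29/second 7 > J8/second 6.
Fill J34 first block (5 at 20) → 17 left.
J34/second (17): +8 → 9 left.
Fill J8 first block (6 at 16) → 3 left.
J29/first: +3 of 4 at 14; pool empty.
Total = 20×5 + 17×8 + 16×6 + 14×3 = 374.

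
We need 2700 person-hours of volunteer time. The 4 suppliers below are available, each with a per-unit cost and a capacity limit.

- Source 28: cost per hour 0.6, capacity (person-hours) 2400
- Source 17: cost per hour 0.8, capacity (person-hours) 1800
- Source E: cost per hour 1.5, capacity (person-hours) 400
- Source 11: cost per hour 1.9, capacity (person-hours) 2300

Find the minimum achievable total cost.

1680

Cheapest first:
Source 28 (0.6): use full 2400 ; 300 person-hours to go.
Source 17 (0.8): take the remaining 300 ; done.
Source E, Source 11: unused.
Cost = 2400×0.6 + 300×0.8 = 1680.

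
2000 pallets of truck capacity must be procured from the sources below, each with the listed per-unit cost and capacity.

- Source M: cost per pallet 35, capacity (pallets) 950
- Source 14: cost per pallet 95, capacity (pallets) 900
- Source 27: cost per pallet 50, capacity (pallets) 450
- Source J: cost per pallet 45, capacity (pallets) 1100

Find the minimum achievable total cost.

Cheapest first:
Source M (35): use full 950 → 1050 pallets to go.
Source J (45): take the remaining 1050 → done.
Source 27, Source 14: unused.
Cost = 950×35 + 1050×45 = 80500.

80500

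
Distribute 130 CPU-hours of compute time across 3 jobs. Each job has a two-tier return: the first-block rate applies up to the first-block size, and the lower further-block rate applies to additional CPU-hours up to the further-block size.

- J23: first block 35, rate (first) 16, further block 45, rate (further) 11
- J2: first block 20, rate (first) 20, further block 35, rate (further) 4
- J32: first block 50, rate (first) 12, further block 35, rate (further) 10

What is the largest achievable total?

Rank every tier by rate: J2/tier1 20 > J23/tier1 16 > J32/tier1 12 > J23/tier2 11 > J32/tier2 10 > J2/tier2 4.
J2/tier1 (20): +20 — 110 left.
J23 tier1 at 16: fill all 35 — 75 left.
J32/tier1 (12): +50 — 25 left.
J23/tier2: +25 of 45 at 11; pool empty.
Total = 20×20 + 16×35 + 12×50 + 11×25 = 1835.

1835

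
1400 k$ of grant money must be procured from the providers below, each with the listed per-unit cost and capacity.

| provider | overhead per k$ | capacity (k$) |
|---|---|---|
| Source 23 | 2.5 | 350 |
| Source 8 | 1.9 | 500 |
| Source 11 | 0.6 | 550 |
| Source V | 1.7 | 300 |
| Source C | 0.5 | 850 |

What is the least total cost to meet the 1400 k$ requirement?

Cheapest first:
Take 850 from Source C at 0.5 → need 550 more.
Source 11 at 0.6: take all 550 k$ → 0 still needed.
Source V, Source 8, Source 23: unused.
Cost = 850×0.5 + 550×0.6 = 755.

755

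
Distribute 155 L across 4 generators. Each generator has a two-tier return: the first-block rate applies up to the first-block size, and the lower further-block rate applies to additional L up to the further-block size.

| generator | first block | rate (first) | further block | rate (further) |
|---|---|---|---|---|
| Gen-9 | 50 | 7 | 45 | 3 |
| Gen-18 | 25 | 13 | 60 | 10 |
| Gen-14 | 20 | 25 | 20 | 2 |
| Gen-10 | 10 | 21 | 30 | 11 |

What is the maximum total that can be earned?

Treat each block as its own option and order by rate: Gen-14/T1 25 > Gen-10/T1 21 > Gen-18/T1 13 > Gen-10/T2 11 > Gen-18/T2 10 > Gen-9/T1 7 > Gen-9/T2 3 > Gen-14/T2 2.
Gen-14/T1 (25): +20 → 135 left.
Gen-10 T1 at 21: fill all 10 → 125 left.
Fill Gen-18 T1 block (25 at 13) → 100 left.
Gen-10/T2 (11): +30 → 70 left.
Fill Gen-18 T2 block (60 at 10) → 10 left.
Gen-9/T1: +10 of 50 at 7; pool empty.
Total = 25×20 + 21×10 + 13×25 + 11×30 + 10×60 + 7×10 = 2035.

2035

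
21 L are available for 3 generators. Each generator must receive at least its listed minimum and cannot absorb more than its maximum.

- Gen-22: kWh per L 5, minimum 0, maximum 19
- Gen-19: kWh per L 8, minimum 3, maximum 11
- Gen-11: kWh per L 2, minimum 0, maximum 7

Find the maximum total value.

138

Meeting every minimum uses 0+3+0 = 3 L, leaving 18.
Highest kWh per L first: Gen-19 8 > Gen-22 5 > Gen-11 2.
Gen-19: +8 to 11 (cap) → 10 left.
Gen-22 has room for 19 more but only 10 remain, so it gets 10.
Total = 5×10 + 8×11 = 138.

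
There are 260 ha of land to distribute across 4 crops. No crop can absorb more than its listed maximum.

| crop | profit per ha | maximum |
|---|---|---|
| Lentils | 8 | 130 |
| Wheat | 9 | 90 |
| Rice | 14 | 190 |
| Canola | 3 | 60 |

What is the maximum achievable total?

Rank by profit per ha: Rice 14 > Wheat 9 > Lentils 8 > Canola 3.
Rice takes 190 to reach its cap of 190 ; 70 left.
Wheat: +70 (room for 90) → 70. Pool exhausted.
Total = 9×70 + 14×190 = 3290.

3290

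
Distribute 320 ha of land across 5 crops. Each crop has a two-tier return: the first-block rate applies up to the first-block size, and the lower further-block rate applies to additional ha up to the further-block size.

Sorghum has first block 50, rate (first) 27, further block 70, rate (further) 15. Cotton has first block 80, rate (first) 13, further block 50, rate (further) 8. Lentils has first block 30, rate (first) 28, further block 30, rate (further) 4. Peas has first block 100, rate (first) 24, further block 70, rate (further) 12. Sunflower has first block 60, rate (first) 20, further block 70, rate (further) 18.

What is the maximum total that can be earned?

Rank every tier by rate: Lentils/T1 28 > Sorghum/T1 27 > Peas/T1 24 > Sunflower/T1 20 > Sunflower/T2 18 > Sorghum/T2 15 > Cotton/T1 13 > Peas/T2 12 > Cotton/T2 8 > Lentils/T2 4.
Lentils/T1 (28): +30 — 290 left.
Sorghum T1 at 27: fill all 50 — 240 left.
Fill Peas T1 block (100 at 24) — 140 left.
Fill Sunflower T1 block (60 at 20) — 80 left.
Sunflower T2 at 18: fill all 70 — 10 left.
Sorghum/T2: +10 of 70 at 15; pool empty.
Total = 28×30 + 27×50 + 24×100 + 20×60 + 18×70 + 15×10 = 7200.

7200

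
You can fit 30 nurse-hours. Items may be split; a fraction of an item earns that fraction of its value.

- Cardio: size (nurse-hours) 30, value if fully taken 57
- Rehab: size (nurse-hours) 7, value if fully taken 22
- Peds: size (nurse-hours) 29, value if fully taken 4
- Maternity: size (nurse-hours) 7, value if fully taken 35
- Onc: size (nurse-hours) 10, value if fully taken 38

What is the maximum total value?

106.4

Sort by value density: Maternity 35/7≈5, Onc 38/10≈3.8, Rehab 22/7≈3.14, Cardio 57/30≈1.9, Peds 4/29≈0.138.
Take all of Maternity (7 nurse-hours, value 35) ; 23 nurse-hours left.
All 10 nurse-hours of Onc fit (value 38) ; 13 remain.
Rehab: take in full, 7 nurse-hours for value 22 ; 6 left.
Only 6 nurse-hours remain; take 6/30 of Cardio for value 57×6/30 = 11.4.
Total value = 106.4.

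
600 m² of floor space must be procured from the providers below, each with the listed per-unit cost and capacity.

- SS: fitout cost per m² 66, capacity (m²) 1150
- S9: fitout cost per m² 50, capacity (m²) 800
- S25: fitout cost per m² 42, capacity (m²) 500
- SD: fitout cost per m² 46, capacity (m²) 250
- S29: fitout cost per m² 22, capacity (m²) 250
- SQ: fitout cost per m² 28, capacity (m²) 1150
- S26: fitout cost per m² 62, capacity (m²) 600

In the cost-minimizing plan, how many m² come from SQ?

350

Cheapest first:
S29 (22): use full 250 — 350 m² to go.
SQ at 28: take 350 of its 1150 — requirement met.
S25, SD, S9, S26, SS: unused.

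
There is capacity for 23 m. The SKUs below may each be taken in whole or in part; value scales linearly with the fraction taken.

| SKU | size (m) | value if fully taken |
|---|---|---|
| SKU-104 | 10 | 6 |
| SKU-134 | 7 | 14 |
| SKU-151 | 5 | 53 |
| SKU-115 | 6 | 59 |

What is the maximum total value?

Best value per unit of size first: SKU-151 53/5≈10.6, SKU-115 59/6≈9.83, SKU-134 14/7≈2, SKU-104 6/10≈0.6.
All 5 m of SKU-151 fit (value 53) ; 18 remain.
All 6 m of SKU-115 fit (value 59) ; 12 remain.
SKU-134: take in full, 7 m for value 14 ; 5 left.
Only 5 m remain; take 5/10 of SKU-104 for value 6×5/10 = 3.
Total value = 129.

129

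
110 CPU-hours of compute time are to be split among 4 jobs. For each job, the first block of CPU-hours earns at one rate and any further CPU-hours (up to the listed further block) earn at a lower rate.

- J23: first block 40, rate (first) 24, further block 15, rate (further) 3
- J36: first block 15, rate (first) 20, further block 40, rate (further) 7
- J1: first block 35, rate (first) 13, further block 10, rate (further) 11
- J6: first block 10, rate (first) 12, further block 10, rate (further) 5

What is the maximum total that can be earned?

1945

Treat each block as its own option and order by rate: J23/first 24 > J36/first 20 > J1/first 13 > J6/first 12 > J1/second 11 > J36/second 7 > J6/second 5 > J23/second 3.
J23 first at 24: fill all 40 ; 70 left.
J36 first at 20: fill all 15 ; 55 left.
J1 first at 13: fill all 35 ; 20 left.
J6 first at 12: fill all 10 ; 10 left.
J1 second at 11: fill all 10 ; 0 left.
Total = 24×40 + 20×15 + 13×35 + 12×10 + 11×10 = 1945.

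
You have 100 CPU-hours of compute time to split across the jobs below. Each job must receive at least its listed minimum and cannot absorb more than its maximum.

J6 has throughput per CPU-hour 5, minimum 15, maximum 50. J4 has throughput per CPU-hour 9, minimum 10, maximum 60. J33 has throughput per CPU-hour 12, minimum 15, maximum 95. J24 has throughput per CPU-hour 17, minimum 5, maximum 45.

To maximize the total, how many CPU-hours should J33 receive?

30

Meeting every minimum uses 15+10+15+5 = 45 CPU-hours, leaving 55.
Order the jobs by throughput per CPU-hour: J24 17 > J33 12 > J4 9 > J6 5.
J24: +40 to 45 (cap) → 15 left.
J33: +15 (room for 80) → 30. Pool exhausted.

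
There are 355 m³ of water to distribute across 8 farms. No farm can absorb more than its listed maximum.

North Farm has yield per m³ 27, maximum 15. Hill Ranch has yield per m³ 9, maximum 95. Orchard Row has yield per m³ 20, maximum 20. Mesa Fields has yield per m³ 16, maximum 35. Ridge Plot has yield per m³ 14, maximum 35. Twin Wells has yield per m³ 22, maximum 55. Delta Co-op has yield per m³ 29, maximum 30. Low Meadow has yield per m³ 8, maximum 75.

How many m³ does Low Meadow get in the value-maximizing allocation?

70

Highest yield per m³ first: Delta Co-op 29 > North Farm 27 > Twin Wells 22 > Orchard Row 20 > Mesa Fields 16 > Ridge Plot 14 > Hill Ranch 9 > Low Meadow 8.
Give Delta Co-op 30 to hit its cap of 30 → 325 left.
North Farm takes 15 to reach its cap of 15 → 310 left.
Twin Wells: +55 to 55 (cap) → 255 left.
Give Orchard Row 20 to hit its cap of 20 → 235 left.
Give Mesa Fields 35 to hit its cap of 35 → 200 left.
Ridge Plot takes 35 to reach its cap of 35 → 165 left.
Give Hill Ranch 95 to hit its cap of 95 → 70 left.
Only 70 left; Low Meadow takes them to reach 70.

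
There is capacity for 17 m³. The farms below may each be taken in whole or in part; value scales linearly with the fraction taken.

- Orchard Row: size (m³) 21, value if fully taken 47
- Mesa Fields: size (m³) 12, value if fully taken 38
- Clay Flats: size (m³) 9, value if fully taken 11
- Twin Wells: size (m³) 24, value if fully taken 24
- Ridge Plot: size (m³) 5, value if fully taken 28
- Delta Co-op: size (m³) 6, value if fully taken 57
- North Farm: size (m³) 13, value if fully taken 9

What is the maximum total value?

104

Best value per unit of size first: Delta Co-op 57/6≈9.5, Ridge Plot 28/5≈5.6, Mesa Fields 38/12≈3.17, Orchard Row 47/21≈2.24, Clay Flats 11/9≈1.22, Twin Wells 24/24≈1, North Farm 9/13≈0.692.
All 6 m³ of Delta Co-op fit (value 57) — 11 remain.
All 5 m³ of Ridge Plot fit (value 28) — 6 remain.
6 m³ left: a 6/12 share of Mesa Fields gives 38×6/12 = 19.
Total value = 104.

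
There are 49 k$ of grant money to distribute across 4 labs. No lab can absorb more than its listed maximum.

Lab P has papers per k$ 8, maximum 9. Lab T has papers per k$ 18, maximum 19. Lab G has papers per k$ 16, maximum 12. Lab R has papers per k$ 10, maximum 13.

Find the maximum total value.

704

Highest papers per k$ first: Lab T 18 > Lab G 16 > Lab R 10 > Lab P 8.
Lab T takes 19 to reach its cap of 19 ; 30 left.
Lab G: +12 to 12 (cap) ; 18 left.
Lab R: +13 to 13 (cap) ; 5 left.
Only 5 left; Lab P takes them to reach 5.
Total = 8×5 + 18×19 + 16×12 + 10×13 = 704.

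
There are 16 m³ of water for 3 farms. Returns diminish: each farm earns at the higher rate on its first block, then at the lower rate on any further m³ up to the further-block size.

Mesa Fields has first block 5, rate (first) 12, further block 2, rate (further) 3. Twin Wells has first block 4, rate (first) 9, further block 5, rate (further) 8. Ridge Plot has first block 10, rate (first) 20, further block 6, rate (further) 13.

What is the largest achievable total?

Rank every tier by rate: Ridge Plot/first 20 > Ridge Plot/second 13 > Mesa Fields/first 12 > Twin Wells/first 9 > Twin Wells/second 8 > Mesa Fields/second 3.
Ridge Plot/first (20): +10 ; 6 left.
Ridge Plot second at 13: fill all 6 ; 0 left.
Total = 20×10 + 13×6 = 278.

278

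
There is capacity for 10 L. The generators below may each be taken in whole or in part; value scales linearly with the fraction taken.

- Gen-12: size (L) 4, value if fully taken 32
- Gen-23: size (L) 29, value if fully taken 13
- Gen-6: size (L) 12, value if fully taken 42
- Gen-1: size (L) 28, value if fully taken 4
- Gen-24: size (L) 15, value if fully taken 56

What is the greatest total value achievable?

Sort by value density: Gen-12 32/4≈8, Gen-24 56/15≈3.73, Gen-6 42/12≈3.5, Gen-23 13/29≈0.448, Gen-1 4/28≈0.143.
All 4 L of Gen-12 fit (value 32) ; 6 remain.
6 L left: a 6/15 share of Gen-24 gives 56×6/15 = 22.4.
Total value = 54.4.

54.4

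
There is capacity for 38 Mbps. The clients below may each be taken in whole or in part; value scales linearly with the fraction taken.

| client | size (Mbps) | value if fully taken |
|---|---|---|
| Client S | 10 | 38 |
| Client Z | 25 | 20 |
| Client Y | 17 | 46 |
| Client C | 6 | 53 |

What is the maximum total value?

141

Rank by value-to-size ratio: Client C 53/6≈8.83, Client S 38/10≈3.8, Client Y 46/17≈2.71, Client Z 20/25≈0.8.
Client C: take in full, 6 Mbps for value 53 — 32 left.
Take all of Client S (10 Mbps, value 38) — 22 Mbps left.
Take all of Client Y (17 Mbps, value 46) — 5 Mbps left.
Only 5 Mbps remain; take 5/25 of Client Z for value 20×5/25 = 4.
Total value = 141.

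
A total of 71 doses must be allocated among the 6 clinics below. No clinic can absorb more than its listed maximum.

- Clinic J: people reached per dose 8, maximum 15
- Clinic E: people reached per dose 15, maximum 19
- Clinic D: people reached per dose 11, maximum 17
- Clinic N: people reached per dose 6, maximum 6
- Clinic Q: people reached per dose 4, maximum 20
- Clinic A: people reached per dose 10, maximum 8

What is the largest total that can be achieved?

Rank by people reached per dose: Clinic E 15 > Clinic D 11 > Clinic A 10 > Clinic J 8 > Clinic N 6 > Clinic Q 4.
Clinic E: +19 to 19 (cap) ; 52 left.
Clinic D: +17 to 17 (cap) ; 35 left.
Clinic A takes 8 to reach its cap of 8 ; 27 left.
Give Clinic J 15 to hit its cap of 15 ; 12 left.
Give Clinic N 6 to hit its cap of 6 ; 6 left.
Clinic Q: +6 (room for 20) → 6. Pool exhausted.
Total = 8×15 + 15×19 + 11×17 + 6×6 + 4×6 + 10×8 = 732.

732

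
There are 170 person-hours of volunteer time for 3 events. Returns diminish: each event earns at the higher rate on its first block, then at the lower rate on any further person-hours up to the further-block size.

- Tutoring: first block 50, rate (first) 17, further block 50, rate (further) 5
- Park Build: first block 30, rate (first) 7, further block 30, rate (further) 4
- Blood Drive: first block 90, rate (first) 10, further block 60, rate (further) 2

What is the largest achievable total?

Treat each block as its own option and order by rate: Tutoring/T1 17 > Blood Drive/T1 10 > Park Build/T1 7 > Tutoring/T2 5 > Park Build/T2 4 > Blood Drive/T2 2.
Fill Tutoring T1 block (50 at 17) ; 120 left.
Fill Blood Drive T1 block (90 at 10) ; 30 left.
Park Build/T1 (7): +30 ; 0 left.
Total = 17×50 + 10×90 + 7×30 = 1960.

1960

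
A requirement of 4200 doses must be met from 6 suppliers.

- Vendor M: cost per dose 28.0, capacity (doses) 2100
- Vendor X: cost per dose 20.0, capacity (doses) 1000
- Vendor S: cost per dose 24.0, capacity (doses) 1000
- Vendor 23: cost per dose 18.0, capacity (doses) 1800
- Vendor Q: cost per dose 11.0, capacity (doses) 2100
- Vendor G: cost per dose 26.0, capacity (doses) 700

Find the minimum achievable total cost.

61500

Fill from the cheapest supplier first.
Vendor Q at 11.0: take all 2100 doses — 2100 still needed.
Take 1800 from Vendor 23 at 18.0 — need 300 more.
Vendor X at 20.0: take 300 of its 1000 — requirement met.
Vendor S, Vendor G, Vendor M: unused.
Cost = 2100×11.0 + 1800×18.0 + 300×20.0 = 61500.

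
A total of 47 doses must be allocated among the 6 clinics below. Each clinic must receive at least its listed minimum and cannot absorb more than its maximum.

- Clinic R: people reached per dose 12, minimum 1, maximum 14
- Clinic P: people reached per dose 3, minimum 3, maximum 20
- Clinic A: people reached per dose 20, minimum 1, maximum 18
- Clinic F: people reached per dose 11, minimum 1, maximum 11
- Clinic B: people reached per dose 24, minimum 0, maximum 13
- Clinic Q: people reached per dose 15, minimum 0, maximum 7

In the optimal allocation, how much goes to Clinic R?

Meeting every minimum uses 1+3+1+1+0+0 = 6 doses, leaving 41.
Rank by people reached per dose: Clinic B 24 > Clinic A 20 > Clinic Q 15 > Clinic R 12 > Clinic F 11 > Clinic P 3.
Give Clinic B 13 more to hit its cap of 13 → 28 left.
Clinic A takes 17 more to reach its cap of 18 → 11 left.
Clinic Q takes 7 more to reach its cap of 7 → 4 left.
Clinic R: +4 (room for 13) → 5. Pool exhausted.

5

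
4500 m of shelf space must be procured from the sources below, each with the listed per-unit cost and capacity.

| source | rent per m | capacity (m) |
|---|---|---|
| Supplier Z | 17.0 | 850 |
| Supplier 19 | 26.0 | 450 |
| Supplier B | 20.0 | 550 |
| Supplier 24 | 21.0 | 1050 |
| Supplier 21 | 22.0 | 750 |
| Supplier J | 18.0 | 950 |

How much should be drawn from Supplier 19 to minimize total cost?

Use sources in increasing cost order.
Take 850 from Supplier Z at 17.0 ; need 3650 more.
Take 950 from Supplier J at 18.0 ; need 2700 more.
Supplier B at 20.0: take all 550 m ; 2150 still needed.
Supplier 24 (21.0): use full 1050 ; 1100 m to go.
Supplier 21 at 22.0: take all 750 m ; 350 still needed.
Supplier 19 at 26.0: take 350 of its 450 ; requirement met.

350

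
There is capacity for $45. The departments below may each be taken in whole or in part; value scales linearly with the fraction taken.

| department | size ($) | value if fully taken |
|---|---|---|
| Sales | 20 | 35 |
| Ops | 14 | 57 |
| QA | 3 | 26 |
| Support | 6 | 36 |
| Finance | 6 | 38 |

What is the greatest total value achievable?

Best value per unit of size first: QA 26/3≈8.67, Finance 38/6≈6.33, Support 36/6≈6, Ops 57/14≈4.07, Sales 35/20≈1.75.
All 3 $ of QA fit (value 26) — 42 remain.
All 6 $ of Finance fit (value 38) — 36 remain.
Take all of Support (6 $, value 36) — 30 $ left.
Ops: take in full, 14 $ for value 57 — 16 left.
Fill the last 16 $ with part of Sales: 16/20 of it earns 28.
Total value = 185.

185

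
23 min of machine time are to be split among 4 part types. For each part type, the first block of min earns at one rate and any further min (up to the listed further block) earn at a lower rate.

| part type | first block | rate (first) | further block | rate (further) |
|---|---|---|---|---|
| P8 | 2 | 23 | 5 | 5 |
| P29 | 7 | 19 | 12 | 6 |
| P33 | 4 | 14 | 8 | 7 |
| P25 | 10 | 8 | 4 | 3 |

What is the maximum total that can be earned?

315

Rank every tier by rate: P8/first 23 > P29/first 19 > P33/first 14 > P25/first 8 > P33/second 7 > P29/second 6 > P8/second 5 > P25/second 3.
Fill P8 first block (2 at 23) ; 21 left.
P29 first at 19: fill all 7 ; 14 left.
P33/first (14): +4 ; 10 left.
P25/first (8): +10 ; 0 left.
Total = 23×2 + 19×7 + 14×4 + 8×10 = 315.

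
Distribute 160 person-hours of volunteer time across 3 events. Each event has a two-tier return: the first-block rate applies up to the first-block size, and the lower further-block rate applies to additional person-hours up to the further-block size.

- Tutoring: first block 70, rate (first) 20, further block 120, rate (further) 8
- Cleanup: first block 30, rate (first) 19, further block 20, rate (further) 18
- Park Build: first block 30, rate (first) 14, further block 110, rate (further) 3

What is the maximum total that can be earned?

2830

Rank every tier by rate: Tutoring/first 20 > Cleanup/first 19 > Cleanup/second 18 > Park Build/first 14 > Tutoring/second 8 > Park Build/second 3.
Fill Tutoring first block (70 at 20) → 90 left.
Cleanup first at 19: fill all 30 → 60 left.
Cleanup second at 18: fill all 20 → 40 left.
Fill Park Build first block (30 at 14) → 10 left.
Tutoring second at 8: only 10 left, fill 10.
Total = 20×70 + 19×30 + 18×20 + 14×30 + 8×10 = 2830.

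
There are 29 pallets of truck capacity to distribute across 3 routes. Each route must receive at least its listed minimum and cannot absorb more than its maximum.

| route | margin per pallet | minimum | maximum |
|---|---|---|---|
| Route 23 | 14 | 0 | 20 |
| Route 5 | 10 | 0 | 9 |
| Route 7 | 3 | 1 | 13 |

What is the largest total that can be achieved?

363

Meeting every minimum uses 0+0+1 = 1 pallets, leaving 28.
Order the routes by margin per pallet: Route 23 14 > Route 5 10 > Route 7 3.
Route 23 takes 20 more to reach its cap of 20 → 8 left.
Route 5 has room for 9 more but only 8 remain, so it gets 8.
Total = 14×20 + 10×8 + 3×1 = 363.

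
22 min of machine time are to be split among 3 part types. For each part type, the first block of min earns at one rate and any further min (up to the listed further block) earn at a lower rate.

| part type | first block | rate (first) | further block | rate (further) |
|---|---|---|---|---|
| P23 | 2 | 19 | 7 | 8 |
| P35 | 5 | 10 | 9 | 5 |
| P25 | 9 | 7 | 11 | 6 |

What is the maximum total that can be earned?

200

Rank every tier by rate: P23/T1 19 > P35/T1 10 > P23/T2 8 > P25/T1 7 > P25/T2 6 > P35/T2 5.
P23/T1 (19): +2 → 20 left.
Fill P35 T1 block (5 at 10) → 15 left.
P23 T2 at 8: fill all 7 → 8 left.
P25 T1 at 7: only 8 left, fill 8.
Total = 19×2 + 10×5 + 8×7 + 7×8 = 200.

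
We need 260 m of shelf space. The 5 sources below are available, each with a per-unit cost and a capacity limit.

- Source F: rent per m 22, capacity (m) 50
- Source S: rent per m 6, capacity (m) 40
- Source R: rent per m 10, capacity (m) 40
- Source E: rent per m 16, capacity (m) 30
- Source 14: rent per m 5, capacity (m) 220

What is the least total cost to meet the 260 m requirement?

Cheapest first:
Source 14 (5): use full 220 → 40 m to go.
Take 40 from Source S at 6 → need 0 more.
Source R, Source E, Source F: unused.
Cost = 220×5 + 40×6 = 1340.

1340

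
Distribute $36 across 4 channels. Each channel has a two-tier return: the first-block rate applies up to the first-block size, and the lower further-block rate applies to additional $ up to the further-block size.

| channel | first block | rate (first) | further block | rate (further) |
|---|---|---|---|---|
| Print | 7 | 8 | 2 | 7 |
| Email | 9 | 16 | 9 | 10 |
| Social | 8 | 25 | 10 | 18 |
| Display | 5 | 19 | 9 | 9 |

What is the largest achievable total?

659

Treat each block as its own option and order by rate: Social/T1 25 > Display/T1 19 > Social/T2 18 > Email/T1 16 > Email/T2 10 > Display/T2 9 > Print/T1 8 > Print/T2 7.
Social T1 at 25: fill all 8 → 28 left.
Display/T1 (19): +5 → 23 left.
Fill Social T2 block (10 at 18) → 13 left.
Email/T1 (16): +9 → 4 left.
4 remain; put them into Email T2 at 10.
Total = 25×8 + 19×5 + 18×10 + 16×9 + 10×4 = 659.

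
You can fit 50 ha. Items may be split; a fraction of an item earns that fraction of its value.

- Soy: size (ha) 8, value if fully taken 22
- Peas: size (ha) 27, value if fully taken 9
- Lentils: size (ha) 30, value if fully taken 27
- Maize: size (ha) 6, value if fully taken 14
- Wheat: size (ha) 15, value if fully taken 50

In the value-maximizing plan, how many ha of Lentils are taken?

Best value per unit of size first: Wheat 50/15≈3.33, Soy 22/8≈2.75, Maize 14/6≈2.33, Lentils 27/30≈0.9, Peas 9/27≈0.333.
All 15 ha of Wheat fit (value 50) ; 35 remain.
All 8 ha of Soy fit (value 22) ; 27 remain.
All 6 ha of Maize fit (value 14) ; 21 remain.
Only 21 ha remain; take 21/30 of Lentils for value 27×21/30 = 18.9.

21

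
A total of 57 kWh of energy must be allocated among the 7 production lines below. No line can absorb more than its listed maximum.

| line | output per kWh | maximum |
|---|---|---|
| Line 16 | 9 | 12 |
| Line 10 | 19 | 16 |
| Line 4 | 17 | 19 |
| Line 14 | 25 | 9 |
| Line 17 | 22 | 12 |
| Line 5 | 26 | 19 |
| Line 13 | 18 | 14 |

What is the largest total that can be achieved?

1305

Rank by output per kWh: Line 5 26 > Line 14 25 > Line 17 22 > Line 10 19 > Line 13 18 > Line 4 17 > Line 16 9.
Line 5: +19 to 19 (cap) → 38 left.
Give Line 14 9 to hit its cap of 9 → 29 left.
Line 17 takes 12 to reach its cap of 12 → 17 left.
Give Line 10 16 to hit its cap of 16 → 1 left.
Line 13: +1 (room for 14) → 1. Pool exhausted.
Total = 19×16 + 25×9 + 22×12 + 26×19 + 18×1 = 1305.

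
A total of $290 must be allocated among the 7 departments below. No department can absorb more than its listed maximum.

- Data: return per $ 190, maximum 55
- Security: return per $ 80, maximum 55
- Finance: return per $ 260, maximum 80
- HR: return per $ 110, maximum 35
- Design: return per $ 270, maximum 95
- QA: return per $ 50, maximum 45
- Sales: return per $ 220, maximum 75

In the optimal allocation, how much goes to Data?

40

Rank by return per $: Design 270 > Finance 260 > Sales 220 > Data 190 > HR 110 > Security 80 > QA 50.
Design takes 95 to reach its cap of 95 — 195 left.
Give Finance 80 to hit its cap of 80 — 115 left.
Sales takes 75 to reach its cap of 75 — 40 left.
Only 40 left; Data takes them to reach 40.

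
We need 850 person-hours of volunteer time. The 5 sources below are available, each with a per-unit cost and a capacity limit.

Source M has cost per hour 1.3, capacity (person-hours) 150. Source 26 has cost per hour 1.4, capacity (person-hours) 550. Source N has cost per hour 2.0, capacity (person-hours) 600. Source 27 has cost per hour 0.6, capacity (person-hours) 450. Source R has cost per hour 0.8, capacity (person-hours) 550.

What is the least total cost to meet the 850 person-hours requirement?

590

Fill from the cheapest source first.
Take 450 from Source 27 at 0.6 — need 400 more.
Take 400 from Source R at 0.8 to finish.
Source M, Source 26, Source N: unused.
Cost = 450×0.6 + 400×0.8 = 590.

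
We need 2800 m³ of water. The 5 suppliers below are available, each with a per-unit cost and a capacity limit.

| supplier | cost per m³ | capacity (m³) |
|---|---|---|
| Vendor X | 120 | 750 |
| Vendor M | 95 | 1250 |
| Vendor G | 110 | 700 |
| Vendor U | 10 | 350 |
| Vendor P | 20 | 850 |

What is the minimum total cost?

177750

Cheapest first:
Take 350 from Vendor U at 10 → need 2450 more.
Vendor P (20): use full 850 → 1600 m³ to go.
Take 1250 from Vendor M at 95 → need 350 more.
Take 350 from Vendor G at 110 to finish.
Vendor X: unused.
Cost = 350×10 + 850×20 + 1250×95 + 350×110 = 177750.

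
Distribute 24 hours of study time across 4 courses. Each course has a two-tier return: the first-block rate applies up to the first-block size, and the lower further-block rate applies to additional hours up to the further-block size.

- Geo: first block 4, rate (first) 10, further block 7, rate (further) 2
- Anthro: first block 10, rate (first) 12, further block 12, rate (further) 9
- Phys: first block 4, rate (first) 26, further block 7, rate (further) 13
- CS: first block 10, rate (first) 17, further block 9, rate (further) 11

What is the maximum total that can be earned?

401

Order all 8 blocks by rate: Phys/T1 26 > CS/T1 17 > Phys/T2 13 > Anthro/T1 12 > CS/T2 11 > Geo/T1 10 > Anthro/T2 9 > Geo/T2 2.
Phys T1 at 26: fill all 4 ; 20 left.
Fill CS T1 block (10 at 17) ; 10 left.
Phys T2 at 13: fill all 7 ; 3 left.
3 remain; put them into Anthro T1 at 12.
Total = 26×4 + 17×10 + 13×7 + 12×3 = 401.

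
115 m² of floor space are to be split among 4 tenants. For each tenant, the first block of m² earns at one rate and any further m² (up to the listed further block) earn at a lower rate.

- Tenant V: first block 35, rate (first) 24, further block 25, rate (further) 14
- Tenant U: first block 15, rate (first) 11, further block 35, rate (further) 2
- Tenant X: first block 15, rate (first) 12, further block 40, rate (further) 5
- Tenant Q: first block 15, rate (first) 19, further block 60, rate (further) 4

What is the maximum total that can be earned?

1870

Treat each block as its own option and order by rate: Tenant V/T1 24 > Tenant Q/T1 19 > Tenant V/T2 14 > Tenant X/T1 12 > Tenant U/T1 11 > Tenant X/T2 5 > Tenant Q/T2 4 > Tenant U/T2 2.
Tenant V/T1 (24): +35 → 80 left.
Fill Tenant Q T1 block (15 at 19) → 65 left.
Fill Tenant V T2 block (25 at 14) → 40 left.
Tenant X/T1 (12): +15 → 25 left.
Tenant U/T1 (11): +15 → 10 left.
Tenant X T2 at 5: only 10 left, fill 10.
Total = 24×35 + 19×15 + 14×25 + 12×15 + 11×15 + 5×10 = 1870.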